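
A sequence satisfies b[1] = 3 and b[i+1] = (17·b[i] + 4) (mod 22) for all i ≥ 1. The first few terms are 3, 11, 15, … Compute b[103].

15

We have b[1] = 3, b[2] = 11, b[3] = 15, b[4] = 17, b[5] = 7, b[6] = 13, b[7] = 5, b[8] = 1, b[9] = 21, b[10] = 9, b[11] = 3.
The sequence repeats with period 10.
(103 - 1) mod 10 = 2, so b[103] = b[3] = 15.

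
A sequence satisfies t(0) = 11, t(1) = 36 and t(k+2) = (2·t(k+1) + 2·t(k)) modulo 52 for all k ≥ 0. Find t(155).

Computing terms: t(0) = 11; t(1) = 36; t(2) = 42; t(3) = 0; t(4) = 32; t(5) = 12; t(6) = 36; t(7) = 44; t(8) = 4; t(9) = 44; t(10) = 44; t(11) = 20; t(12) = 24; t(13) = 36; t(14) = 16; t(15) = 0; t(16) = 32.
Since (t(15), t(16)) = (t(3), t(4)) = (0, 32) (two consecutive terms determine the rest), the sequence is eventually periodic: after a pre-period of length 3 it cycles with period 12.
For k ≥ 3, t(k) depends only on (k - 3) mod 12. (155 - 3) mod 12 = 8, so t(155) = t(11) = 20.

20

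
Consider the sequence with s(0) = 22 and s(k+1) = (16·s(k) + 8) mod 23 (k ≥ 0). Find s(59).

Listing terms: s(0) = 22; s(1) = 15; s(2) = 18; s(3) = 20; s(4) = 6; s(5) = 12; s(6) = 16; s(7) = 11; s(8) = 0; s(9) = 8; s(10) = 21; s(11) = 22.
The sequence repeats with period 11.
(59 - 0) mod 11 = 4, so s(59) = s(4) = 6.

6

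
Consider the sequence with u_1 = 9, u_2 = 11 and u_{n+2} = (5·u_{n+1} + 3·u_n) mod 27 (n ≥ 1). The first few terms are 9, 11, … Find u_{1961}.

22

u_1 = 9; u_2 = 11; u_3 = 1; u_4 = 11; u_5 = 4; u_6 = 26; u_7 = 7; u_8 = 5; u_9 = 19; u_{10} = 2; u_{11} = 13; u_{12} = 17; u_{13} = 16; u_{14} = 23; u_{15} = 1; u_{16} = 20; u_{17} = 22; u_{18} = 8; u_{19} = 25; u_{20} = 14; u_{21} = 10; u_{22} = 11; u_{23} = 4.
Since (u_{22}, u_{23}) = (u_4, u_5) = (11, 4) (two consecutive terms determine the rest), the sequence is eventually periodic: after a pre-period of length 3 it cycles with period 18.
For n ≥ 4, u_n depends only on (n - 4) mod 18. (1961 - 4) mod 18 = 13, so u_{1961} = u_{17} = 22.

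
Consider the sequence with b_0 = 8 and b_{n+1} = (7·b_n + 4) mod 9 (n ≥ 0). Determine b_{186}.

5

We have b_0 = 8, b_1 = 6, b_2 = 1, b_3 = 2, b_4 = 0, b_5 = 4, b_6 = 5, b_7 = 3, b_8 = 7, b_9 = 8.
Since b_9 = b_0 = 8, the sequence is periodic with period 9.
(186 - 0) mod 9 = 6, so b_{186} = b_6 = 5.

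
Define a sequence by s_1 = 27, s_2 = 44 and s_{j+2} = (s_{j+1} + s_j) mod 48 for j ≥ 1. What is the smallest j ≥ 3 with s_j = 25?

We have s_1 = 27, s_2 = 44, s_3 = 23, s_4 = 19, s_5 = 42, s_6 = 13, s_7 = 7, s_8 = 20, s_9 = 27, s_{10} = 47, s_{11} = 26, s_{12} = 25, s_{13} = 3, s_{14} = 28, s_{15} = 31, s_{16} = 11, s_{17} = 42, s_{18} = 5, s_{19} = 47, s_{20} = 4, s_{21} = 3, s_{22} = 7, s_{23} = 10, s_{24} = 17, s_{25} = 27, s_{26} = 44.
The sequence repeats with period 24.
The value 25 first appears (with j ≥ 3) at s_{12}.

12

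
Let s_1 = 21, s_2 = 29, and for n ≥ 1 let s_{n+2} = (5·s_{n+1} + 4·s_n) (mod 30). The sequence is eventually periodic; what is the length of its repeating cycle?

8

Computing terms: s_1 = 21,  s_2 = 29,  s_3 = 19,  s_4 = 1,  s_5 = 21,  s_6 = 19,  s_7 = 29,  s_8 = 11,  s_9 = 21,  s_{10} = 29.
The sequence repeats with period 8.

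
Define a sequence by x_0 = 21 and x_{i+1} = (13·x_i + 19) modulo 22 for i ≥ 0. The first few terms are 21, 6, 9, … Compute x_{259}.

Computing terms: x_0 = 21,  x_1 = 6,  x_2 = 9,  x_3 = 4,  x_4 = 5,  x_5 = 18,  x_6 = 11,  x_7 = 8,  x_8 = 13,  x_9 = 12,  x_{10} = 21.
Since x_{10} = x_0 = 21, the sequence is periodic with period 10.
So x_{259} = x_{0 + ((259-0) mod 10)} = x_9 = 12.

12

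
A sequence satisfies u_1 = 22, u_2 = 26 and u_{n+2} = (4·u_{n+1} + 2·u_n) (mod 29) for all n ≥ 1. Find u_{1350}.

16

We have u_1 = 22, u_2 = 26, u_3 = 3, u_4 = 6, u_5 = 1, u_6 = 16, u_7 = 8, u_8 = 6, u_9 = 11, u_{10} = 27, u_{11} = 14, u_{12} = 23, u_{13} = 4, u_{14} = 4, u_{15} = 24, u_{16} = 17, u_{17} = 0, u_{18} = 5, u_{19} = 20, u_{20} = 3, u_{21} = 23, u_{22} = 11, u_{23} = 3, u_{24} = 5, u_{25} = 26, u_{26} = 27, u_{27} = 15, u_{28} = 27, u_{29} = 22, u_{30} = 26.
The sequence repeats with period 28.
(1350 - 1) mod 28 = 5, so u_{1350} = u_6 = 16.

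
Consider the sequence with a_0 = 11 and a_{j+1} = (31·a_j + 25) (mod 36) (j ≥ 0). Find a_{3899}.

22

Listing terms: a_0 = 11, a_1 = 6, a_2 = 31, a_3 = 14, a_4 = 27, a_5 = 34, a_6 = 35, a_7 = 30, a_8 = 19, a_9 = 2, a_{10} = 15, a_{11} = 22, a_{12} = 23, a_{13} = 18, a_{14} = 7, a_{15} = 26, a_{16} = 3, a_{17} = 10, a_{18} = 11.
The sequence repeats with period 18.
So a_{3899} = a_{0 + ((3899-0) mod 18)} = a_{11} = 22.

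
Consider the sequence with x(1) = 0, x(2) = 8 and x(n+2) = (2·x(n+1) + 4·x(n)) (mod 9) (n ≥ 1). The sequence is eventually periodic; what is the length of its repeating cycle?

24

Listing terms: x(1) = 0, x(2) = 8, x(3) = 7, x(4) = 1, x(5) = 3, x(6) = 1, x(7) = 5, x(8) = 5, x(9) = 3, x(10) = 8, x(11) = 1, x(12) = 7, x(13) = 0, x(14) = 1, x(15) = 2, x(16) = 8, x(17) = 6, x(18) = 8, x(19) = 4, x(20) = 4, x(21) = 6, x(22) = 1, x(23) = 8, x(24) = 2, x(25) = 0, x(26) = 8.
The sequence repeats with period 24.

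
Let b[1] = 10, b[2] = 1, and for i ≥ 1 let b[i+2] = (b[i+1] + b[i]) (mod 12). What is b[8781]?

11

Listing terms: b[1] = 10, b[2] = 1, b[3] = 11, b[4] = 0, b[5] = 11, b[6] = 11, b[7] = 10, b[8] = 9, b[9] = 7, b[10] = 4, b[11] = 11, b[12] = 3, b[13] = 2, b[14] = 5, b[15] = 7, b[16] = 0, b[17] = 7, b[18] = 7, b[19] = 2, b[20] = 9, b[21] = 11, b[22] = 8, b[23] = 7, b[24] = 3, b[25] = 10, b[26] = 1.
Since (b[25], b[26]) = (b[1], b[2]) = (10, 1) (two consecutive terms determine the rest), the sequence is periodic with period 24.
(8781 - 1) mod 24 = 20, so b[8781] = b[21] = 11.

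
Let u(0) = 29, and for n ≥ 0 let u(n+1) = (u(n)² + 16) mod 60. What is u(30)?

41

Computing terms: u(0) = 29; u(1) = 17; u(2) = 5; u(3) = 41; u(4) = 17.
Since u(4) = u(1) = 17, the sequence is eventually periodic: after a pre-period of length 1 it cycles with period 3.
For n ≥ 1, u(n) depends only on (n - 1) mod 3. (30 - 1) mod 3 = 2, so u(30) = u(3) = 41.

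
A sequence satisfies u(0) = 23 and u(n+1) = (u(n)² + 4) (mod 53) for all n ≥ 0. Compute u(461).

42

u(0) = 23; u(1) = 3; u(2) = 13; u(3) = 14; u(4) = 41; u(5) = 42; u(6) = 19; u(7) = 47; u(8) = 40; u(9) = 14.
Since u(9) = u(3) = 14, the sequence is eventually periodic: after a pre-period of length 3 it cycles with period 6.
For n ≥ 3, u(n) depends only on (n - 3) mod 6. (461 - 3) mod 6 = 2, so u(461) = u(5) = 42.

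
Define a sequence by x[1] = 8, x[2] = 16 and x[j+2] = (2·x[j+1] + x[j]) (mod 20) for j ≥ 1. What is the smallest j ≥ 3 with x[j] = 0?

We have x[1] = 8,  x[2] = 16,  x[3] = 0,  x[4] = 16,  x[5] = 12,  x[6] = 0,  x[7] = 12,  x[8] = 4,  x[9] = 0,  x[10] = 4,  x[11] = 8,  x[12] = 0,  x[13] = 8,  x[14] = 16.
Since (x[13], x[14]) = (x[1], x[2]) = (8, 16) (two consecutive terms determine the rest), the sequence is periodic with period 12.
The value 0 first appears (with j ≥ 3) at x[3].

3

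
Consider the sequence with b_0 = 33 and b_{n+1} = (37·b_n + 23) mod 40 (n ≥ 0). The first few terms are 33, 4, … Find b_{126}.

b_0 = 33,  b_1 = 4,  b_2 = 11,  b_3 = 30,  b_4 = 13,  b_5 = 24,  b_6 = 31,  b_7 = 10,  b_8 = 33.
Since b_8 = b_0 = 33, the sequence is periodic with period 8.
(126 - 0) mod 8 = 6, so b_{126} = b_6 = 31.

31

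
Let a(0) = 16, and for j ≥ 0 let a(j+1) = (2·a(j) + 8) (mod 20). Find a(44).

a(0) = 16; a(1) = 0; a(2) = 8; a(3) = 4; a(4) = 16.
The sequence repeats with period 4.
So a(44) = a(0 + ((44-0) mod 4)) = a(0) = 16.

16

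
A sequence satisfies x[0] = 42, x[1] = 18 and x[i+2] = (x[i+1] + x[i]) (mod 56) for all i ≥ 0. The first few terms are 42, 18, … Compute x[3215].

x[0] = 42, x[1] = 18, x[2] = 4, x[3] = 22, x[4] = 26, x[5] = 48, x[6] = 18, x[7] = 10, x[8] = 28, x[9] = 38, x[10] = 10, x[11] = 48, x[12] = 2, x[13] = 50, x[14] = 52, x[15] = 46, x[16] = 42, x[17] = 32, x[18] = 18, x[19] = 50, x[20] = 12, x[21] = 6, x[22] = 18, x[23] = 24, x[24] = 42, x[25] = 10, x[26] = 52, x[27] = 6, x[28] = 2, x[29] = 8, x[30] = 10, x[31] = 18, x[32] = 28, x[33] = 46, x[34] = 18, x[35] = 8, x[36] = 26, x[37] = 34, x[38] = 4, x[39] = 38, x[40] = 42, x[41] = 24, x[42] = 10, x[43] = 34, x[44] = 44, x[45] = 22, x[46] = 10, x[47] = 32, x[48] = 42, x[49] = 18.
Since (x[48], x[49]) = (x[0], x[1]) = (42, 18) (two consecutive terms determine the rest), the sequence is periodic with period 48.
So x[3215] = x[0 + ((3215-0) mod 48)] = x[47] = 32.

32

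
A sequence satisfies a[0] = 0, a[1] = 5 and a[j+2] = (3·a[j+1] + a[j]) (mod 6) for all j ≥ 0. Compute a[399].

Computing terms: a[0] = 0, a[1] = 5, a[2] = 3, a[3] = 2, a[4] = 3, a[5] = 5, a[6] = 0, a[7] = 5.
The sequence repeats with period 6.
So a[399] = a[0 + ((399-0) mod 6)] = a[3] = 2.

2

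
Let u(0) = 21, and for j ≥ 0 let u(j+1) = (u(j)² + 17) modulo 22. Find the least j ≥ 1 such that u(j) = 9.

4

We have u(0) = 21, u(1) = 18, u(2) = 11, u(3) = 6, u(4) = 9, u(5) = 10, u(6) = 7, u(7) = 0, u(8) = 17, u(9) = 20, u(10) = 21.
Since u(10) = u(0) = 21, the sequence is periodic with period 10.
The value 9 first appears (with j ≥ 1) at u(4).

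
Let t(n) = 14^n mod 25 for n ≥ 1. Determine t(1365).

t(1) = 14; t(2) = 21; t(3) = 19; t(4) = 16; t(5) = 24; t(6) = 11; t(7) = 4; t(8) = 6; t(9) = 9; t(10) = 1; t(11) = 14.
The sequence repeats with period 10.
So t(1365) = t(1 + ((1365-1) mod 10)) = t(5) = 24.

24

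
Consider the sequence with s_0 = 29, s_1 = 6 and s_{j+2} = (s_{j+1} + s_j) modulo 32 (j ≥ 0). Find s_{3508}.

12

We have s_0 = 29; s_1 = 6; s_2 = 3; s_3 = 9; s_4 = 12; s_5 = 21; s_6 = 1; s_7 = 22; s_8 = 23; s_9 = 13; s_{10} = 4; s_{11} = 17; s_{12} = 21; s_{13} = 6; s_{14} = 27; s_{15} = 1; s_{16} = 28; s_{17} = 29; s_{18} = 25; s_{19} = 22; s_{20} = 15; s_{21} = 5; s_{22} = 20; s_{23} = 25; s_{24} = 13; s_{25} = 6; s_{26} = 19; s_{27} = 25; s_{28} = 12; s_{29} = 5; s_{30} = 17; s_{31} = 22; s_{32} = 7; s_{33} = 29; s_{34} = 4; s_{35} = 1; s_{36} = 5; s_{37} = 6; s_{38} = 11; s_{39} = 17; s_{40} = 28; s_{41} = 13; s_{42} = 9; s_{43} = 22; s_{44} = 31; s_{45} = 21; s_{46} = 20; s_{47} = 9; s_{48} = 29; s_{49} = 6.
Since (s_{48}, s_{49}) = (s_0, s_1) = (29, 6) (two consecutive terms determine the rest), the sequence is periodic with period 48.
So s_{3508} = s_{0 + ((3508-0) mod 48)} = s_4 = 12.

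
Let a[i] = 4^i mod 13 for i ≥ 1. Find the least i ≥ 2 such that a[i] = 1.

Computing terms: a[1] = 4, a[2] = 3, a[3] = 12, a[4] = 9, a[5] = 10, a[6] = 1, a[7] = 4.
The sequence repeats with period 6.
The value 1 first appears (with i ≥ 2) at a[6].

6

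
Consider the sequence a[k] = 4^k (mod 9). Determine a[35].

Computing terms: a[0] = 1, a[1] = 4, a[2] = 7, a[3] = 1.
The sequence repeats with period 3.
So a[35] = a[0 + ((35-0) mod 3)] = a[2] = 7.

7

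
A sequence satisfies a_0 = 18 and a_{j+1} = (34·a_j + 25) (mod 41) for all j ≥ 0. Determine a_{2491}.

Computing terms: a_0 = 18,  a_1 = 22,  a_2 = 35,  a_3 = 26,  a_4 = 7,  a_5 = 17,  a_6 = 29,  a_7 = 27,  a_8 = 0,  a_9 = 25,  a_{10} = 14,  a_{11} = 9,  a_{12} = 3,  a_{13} = 4,  a_{14} = 38,  a_{15} = 5,  a_{16} = 31,  a_{17} = 13,  a_{18} = 16,  a_{19} = 36,  a_{20} = 19,  a_{21} = 15,  a_{22} = 2,  a_{23} = 11,  a_{24} = 30,  a_{25} = 20,  a_{26} = 8,  a_{27} = 10,  a_{28} = 37,  a_{29} = 12,  a_{30} = 23,  a_{31} = 28,  a_{32} = 34,  a_{33} = 33,  a_{34} = 40,  a_{35} = 32,  a_{36} = 6,  a_{37} = 24,  a_{38} = 21,  a_{39} = 1,  a_{40} = 18.
The sequence repeats with period 40.
(2491 - 0) mod 40 = 11, so a_{2491} = a_{11} = 9.

9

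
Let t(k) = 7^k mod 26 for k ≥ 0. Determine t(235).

19

We have t(0) = 1; t(1) = 7; t(2) = 23; t(3) = 5; t(4) = 9; t(5) = 11; t(6) = 25; t(7) = 19; t(8) = 3; t(9) = 21; t(10) = 17; t(11) = 15; t(12) = 1.
The sequence repeats with period 12.
So t(235) = t(0 + ((235-0) mod 12)) = t(7) = 19.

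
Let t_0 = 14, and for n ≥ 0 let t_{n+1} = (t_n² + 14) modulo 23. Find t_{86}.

We have t_0 = 14,  t_1 = 3,  t_2 = 0,  t_3 = 14.
Since t_3 = t_0 = 14, the sequence is periodic with period 3.
(86 - 0) mod 3 = 2, so t_{86} = t_2 = 0.

0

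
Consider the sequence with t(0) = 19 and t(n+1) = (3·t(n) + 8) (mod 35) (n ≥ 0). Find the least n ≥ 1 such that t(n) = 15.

9

Computing terms: t(0) = 19,  t(1) = 30,  t(2) = 28,  t(3) = 22,  t(4) = 4,  t(5) = 20,  t(6) = 33,  t(7) = 2,  t(8) = 14,  t(9) = 15,  t(10) = 18,  t(11) = 27,  t(12) = 19.
Since t(12) = t(0) = 19, the sequence is periodic with period 12.
The value 15 first appears (with n ≥ 1) at t(9).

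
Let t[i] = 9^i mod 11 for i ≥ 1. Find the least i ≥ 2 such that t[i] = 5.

4

Computing terms: t[1] = 9,  t[2] = 4,  t[3] = 3,  t[4] = 5,  t[5] = 1,  t[6] = 9.
The sequence repeats with period 5.
The value 5 first appears (with i ≥ 2) at t[4].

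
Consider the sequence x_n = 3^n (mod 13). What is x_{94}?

3

Computing terms: x_0 = 1; x_1 = 3; x_2 = 9; x_3 = 1.
Since x_3 = x_0 = 1, the sequence is periodic with period 3.
(94 - 0) mod 3 = 1, so x_{94} = x_1 = 3.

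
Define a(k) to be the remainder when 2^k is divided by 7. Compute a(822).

1

Computing terms: a(0) = 1, a(1) = 2, a(2) = 4, a(3) = 1.
Since a(3) = a(0) = 1, the sequence is periodic with period 3.
(822 - 0) mod 3 = 0, so a(822) = a(0) = 1.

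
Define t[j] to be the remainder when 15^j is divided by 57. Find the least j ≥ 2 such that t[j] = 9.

4

Computing terms: t[1] = 15,  t[2] = 54,  t[3] = 12,  t[4] = 9,  t[5] = 21,  t[6] = 30,  t[7] = 51,  t[8] = 24,  t[9] = 18,  t[10] = 42,  t[11] = 3,  t[12] = 45,  t[13] = 48,  t[14] = 36,  t[15] = 27,  t[16] = 6,  t[17] = 33,  t[18] = 39,  t[19] = 15.
The sequence repeats with period 18.
The value 9 first appears (with j ≥ 2) at t[4].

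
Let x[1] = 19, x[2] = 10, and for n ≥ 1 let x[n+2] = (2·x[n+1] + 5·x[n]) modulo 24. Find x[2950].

x[1] = 19,  x[2] = 10,  x[3] = 19,  x[4] = 16,  x[5] = 7,  x[6] = 22,  x[7] = 7,  x[8] = 4,  x[9] = 19,  x[10] = 10.
Since (x[9], x[10]) = (x[1], x[2]) = (19, 10) (two consecutive terms determine the rest), the sequence is periodic with period 8.
So x[2950] = x[1 + ((2950-1) mod 8)] = x[6] = 22.

22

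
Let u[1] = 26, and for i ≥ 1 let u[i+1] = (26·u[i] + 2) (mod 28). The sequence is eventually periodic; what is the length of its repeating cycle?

6

Listing terms: u[1] = 26; u[2] = 6; u[3] = 18; u[4] = 22; u[5] = 14; u[6] = 2; u[7] = 26.
Since u[7] = u[1] = 26, the sequence is periodic with period 6.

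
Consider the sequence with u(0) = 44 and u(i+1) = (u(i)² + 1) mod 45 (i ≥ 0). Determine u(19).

Listing terms: u(0) = 44, u(1) = 2, u(2) = 5, u(3) = 26, u(4) = 2.
Since u(4) = u(1) = 2, the sequence is eventually periodic: after a pre-period of length 1 it cycles with period 3.
For i ≥ 1, u(i) depends only on (i - 1) mod 3. (19 - 1) mod 3 = 0, so u(19) = u(1) = 2.

2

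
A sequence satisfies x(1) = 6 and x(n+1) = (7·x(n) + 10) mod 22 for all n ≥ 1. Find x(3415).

We have x(1) = 6; x(2) = 8; x(3) = 0; x(4) = 10; x(5) = 14; x(6) = 20; x(7) = 18; x(8) = 4; x(9) = 16; x(10) = 12; x(11) = 6.
Since x(11) = x(1) = 6, the sequence is periodic with period 10.
So x(3415) = x(1 + ((3415-1) mod 10)) = x(5) = 14.

14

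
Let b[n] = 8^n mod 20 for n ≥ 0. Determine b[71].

12

b[0] = 1, b[1] = 8, b[2] = 4, b[3] = 12, b[4] = 16, b[5] = 8.
Since b[5] = b[1] = 8, the sequence is eventually periodic: after a pre-period of length 1 it cycles with period 4.
For n ≥ 1, b[n] depends only on (n - 1) mod 4. (71 - 1) mod 4 = 2, so b[71] = b[3] = 12.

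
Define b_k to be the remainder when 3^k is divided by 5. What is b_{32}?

Computing terms: b_1 = 3,  b_2 = 4,  b_3 = 2,  b_4 = 1,  b_5 = 3.
Since b_5 = b_1 = 3, the sequence is periodic with period 4.
(32 - 1) mod 4 = 3, so b_{32} = b_4 = 1.

1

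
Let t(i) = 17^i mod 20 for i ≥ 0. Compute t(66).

9

We have t(0) = 1, t(1) = 17, t(2) = 9, t(3) = 13, t(4) = 1.
Since t(4) = t(0) = 1, the sequence is periodic with period 4.
So t(66) = t(0 + ((66-0) mod 4)) = t(2) = 9.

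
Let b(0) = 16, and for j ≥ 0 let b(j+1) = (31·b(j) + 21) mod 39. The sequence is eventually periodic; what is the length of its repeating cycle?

Computing terms: b(0) = 16; b(1) = 10; b(2) = 19; b(3) = 25; b(4) = 16.
The sequence repeats with period 4.

4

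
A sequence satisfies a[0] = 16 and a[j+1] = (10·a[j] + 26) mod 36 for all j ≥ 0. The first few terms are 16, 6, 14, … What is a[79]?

Listing terms: a[0] = 16,  a[1] = 6,  a[2] = 14,  a[3] = 22,  a[4] = 30,  a[5] = 2,  a[6] = 10,  a[7] = 18,  a[8] = 26,  a[9] = 34,  a[10] = 6.
Since a[10] = a[1] = 6, the sequence is eventually periodic: after a pre-period of length 1 it cycles with period 9.
For j ≥ 1, a[j] depends only on (j - 1) mod 9. (79 - 1) mod 9 = 6, so a[79] = a[7] = 18.

18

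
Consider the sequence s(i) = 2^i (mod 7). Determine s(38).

4

Computing terms: s(1) = 2; s(2) = 4; s(3) = 1; s(4) = 2.
The sequence repeats with period 3.
(38 - 1) mod 3 = 1, so s(38) = s(2) = 4.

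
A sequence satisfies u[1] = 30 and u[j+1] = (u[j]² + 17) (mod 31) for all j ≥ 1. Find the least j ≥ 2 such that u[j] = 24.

We have u[1] = 30,  u[2] = 18,  u[3] = 0,  u[4] = 17,  u[5] = 27,  u[6] = 2,  u[7] = 21,  u[8] = 24,  u[9] = 4,  u[10] = 2.
Since u[10] = u[6] = 2, the sequence is eventually periodic: after a pre-period of length 5 it cycles with period 4.
The value 24 first appears (with j ≥ 2) at u[8].

8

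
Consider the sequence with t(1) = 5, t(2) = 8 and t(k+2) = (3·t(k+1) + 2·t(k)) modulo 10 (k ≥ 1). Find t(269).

Listing terms: t(1) = 5,  t(2) = 8,  t(3) = 4,  t(4) = 8,  t(5) = 2,  t(6) = 2,  t(7) = 0,  t(8) = 4,  t(9) = 2,  t(10) = 4,  t(11) = 6,  t(12) = 6,  t(13) = 0,  t(14) = 2,  t(15) = 6,  t(16) = 2,  t(17) = 8,  t(18) = 8,  t(19) = 0,  t(20) = 6,  t(21) = 8,  t(22) = 6,  t(23) = 4,  t(24) = 4,  t(25) = 0,  t(26) = 8,  t(27) = 4.
Since (t(26), t(27)) = (t(2), t(3)) = (8, 4) (two consecutive terms determine the rest), the sequence is eventually periodic: after a pre-period of length 1 it cycles with period 24.
For k ≥ 2, t(k) depends only on (k - 2) mod 24. (269 - 2) mod 24 = 3, so t(269) = t(5) = 2.

2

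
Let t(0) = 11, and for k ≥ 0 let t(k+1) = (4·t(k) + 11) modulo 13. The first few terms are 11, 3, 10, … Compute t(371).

Listing terms: t(0) = 11,  t(1) = 3,  t(2) = 10,  t(3) = 12,  t(4) = 7,  t(5) = 0,  t(6) = 11.
Since t(6) = t(0) = 11, the sequence is periodic with period 6.
So t(371) = t(0 + ((371-0) mod 6)) = t(5) = 0.

0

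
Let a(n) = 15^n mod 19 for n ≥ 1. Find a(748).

Listing terms: a(1) = 15,  a(2) = 16,  a(3) = 12,  a(4) = 9,  a(5) = 2,  a(6) = 11,  a(7) = 13,  a(8) = 5,  a(9) = 18,  a(10) = 4,  a(11) = 3,  a(12) = 7,  a(13) = 10,  a(14) = 17,  a(15) = 8,  a(16) = 6,  a(17) = 14,  a(18) = 1,  a(19) = 15.
The sequence repeats with period 18.
(748 - 1) mod 18 = 9, so a(748) = a(10) = 4.

4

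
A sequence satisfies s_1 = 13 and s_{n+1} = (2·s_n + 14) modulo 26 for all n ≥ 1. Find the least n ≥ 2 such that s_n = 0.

Computing terms: s_1 = 13; s_2 = 14; s_3 = 16; s_4 = 20; s_5 = 2; s_6 = 18; s_7 = 24; s_8 = 10; s_9 = 8; s_{10} = 4; s_{11} = 22; s_{12} = 6; s_{13} = 0; s_{14} = 14.
Since s_{14} = s_2 = 14, the sequence is eventually periodic: after a pre-period of length 1 it cycles with period 12.
The value 0 first appears (with n ≥ 2) at s_{13}.

13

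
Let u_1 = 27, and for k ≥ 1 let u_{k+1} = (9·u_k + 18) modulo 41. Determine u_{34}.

Listing terms: u_1 = 27,  u_2 = 15,  u_3 = 30,  u_4 = 1,  u_5 = 27.
The sequence repeats with period 4.
So u_{34} = u_{1 + ((34-1) mod 4)} = u_2 = 15.

15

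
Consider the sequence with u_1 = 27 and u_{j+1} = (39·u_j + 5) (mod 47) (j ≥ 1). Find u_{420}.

We have u_1 = 27, u_2 = 24, u_3 = 1, u_4 = 44, u_5 = 29, u_6 = 8, u_7 = 35, u_8 = 7, u_9 = 43, u_{10} = 37, u_{11} = 38, u_{12} = 30, u_{13} = 0, u_{14} = 5, u_{15} = 12, u_{16} = 3, u_{17} = 28, u_{18} = 16, u_{19} = 18, u_{20} = 2, u_{21} = 36, u_{22} = 46, u_{23} = 13, u_{24} = 42, u_{25} = 45, u_{26} = 21, u_{27} = 25, u_{28} = 40, u_{29} = 14, u_{30} = 34, u_{31} = 15, u_{32} = 26, u_{33} = 32, u_{34} = 31, u_{35} = 39, u_{36} = 22, u_{37} = 17, u_{38} = 10, u_{39} = 19, u_{40} = 41, u_{41} = 6, u_{42} = 4, u_{43} = 20, u_{44} = 33, u_{45} = 23, u_{46} = 9, u_{47} = 27.
Since u_{47} = u_1 = 27, the sequence is periodic with period 46.
So u_{420} = u_{1 + ((420-1) mod 46)} = u_6 = 8.

8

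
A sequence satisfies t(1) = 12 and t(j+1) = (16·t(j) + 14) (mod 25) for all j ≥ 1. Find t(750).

3

Listing terms: t(1) = 12, t(2) = 6, t(3) = 10, t(4) = 24, t(5) = 23, t(6) = 7, t(7) = 1, t(8) = 5, t(9) = 19, t(10) = 18, t(11) = 2, t(12) = 21, t(13) = 0, t(14) = 14, t(15) = 13, t(16) = 22, t(17) = 16, t(18) = 20, t(19) = 9, t(20) = 8, t(21) = 17, t(22) = 11, t(23) = 15, t(24) = 4, t(25) = 3, t(26) = 12.
Since t(26) = t(1) = 12, the sequence is periodic with period 25.
So t(750) = t(1 + ((750-1) mod 25)) = t(25) = 3.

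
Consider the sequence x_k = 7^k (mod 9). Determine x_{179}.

We have x_1 = 7, x_2 = 4, x_3 = 1, x_4 = 7.
Since x_4 = x_1 = 7, the sequence is periodic with period 3.
So x_{179} = x_{1 + ((179-1) mod 3)} = x_2 = 4.

4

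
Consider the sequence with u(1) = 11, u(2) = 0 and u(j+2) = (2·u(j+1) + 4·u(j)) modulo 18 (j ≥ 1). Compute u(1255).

u(1) = 11,  u(2) = 0,  u(3) = 8,  u(4) = 16,  u(5) = 10,  u(6) = 12,  u(7) = 10,  u(8) = 14,  u(9) = 14,  u(10) = 12,  u(11) = 8,  u(12) = 10,  u(13) = 16,  u(14) = 0,  u(15) = 10,  u(16) = 2,  u(17) = 8,  u(18) = 6,  u(19) = 8,  u(20) = 4,  u(21) = 4,  u(22) = 6,  u(23) = 10,  u(24) = 8,  u(25) = 2,  u(26) = 0,  u(27) = 8.
Since (u(26), u(27)) = (u(2), u(3)) = (0, 8) (two consecutive terms determine the rest), the sequence is eventually periodic: after a pre-period of length 1 it cycles with period 24.
For j ≥ 2, u(j) depends only on (j - 2) mod 24. (1255 - 2) mod 24 = 5, so u(1255) = u(7) = 10.

10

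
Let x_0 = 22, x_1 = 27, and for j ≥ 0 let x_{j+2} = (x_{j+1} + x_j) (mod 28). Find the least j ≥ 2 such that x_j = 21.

2

x_0 = 22; x_1 = 27; x_2 = 21; x_3 = 20; x_4 = 13; x_5 = 5; x_6 = 18; x_7 = 23; x_8 = 13; x_9 = 8; x_{10} = 21; x_{11} = 1; x_{12} = 22; x_{13} = 23; x_{14} = 17; x_{15} = 12; x_{16} = 1; x_{17} = 13; x_{18} = 14; x_{19} = 27; x_{20} = 13; x_{21} = 12; x_{22} = 25; x_{23} = 9; x_{24} = 6; x_{25} = 15; x_{26} = 21; x_{27} = 8; x_{28} = 1; x_{29} = 9; x_{30} = 10; x_{31} = 19; x_{32} = 1; x_{33} = 20; x_{34} = 21; x_{35} = 13; x_{36} = 6; x_{37} = 19; x_{38} = 25; x_{39} = 16; x_{40} = 13; x_{41} = 1; x_{42} = 14; x_{43} = 15; x_{44} = 1; x_{45} = 16; x_{46} = 17; x_{47} = 5; x_{48} = 22; x_{49} = 27.
The sequence repeats with period 48.
The value 21 first appears (with j ≥ 2) at x_2.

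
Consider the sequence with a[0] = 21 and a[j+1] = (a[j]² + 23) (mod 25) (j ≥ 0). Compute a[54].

19

a[0] = 21, a[1] = 14, a[2] = 19, a[3] = 9, a[4] = 4, a[5] = 14.
Since a[5] = a[1] = 14, the sequence is eventually periodic: after a pre-period of length 1 it cycles with period 4.
For j ≥ 1, a[j] depends only on (j - 1) mod 4. (54 - 1) mod 4 = 1, so a[54] = a[2] = 19.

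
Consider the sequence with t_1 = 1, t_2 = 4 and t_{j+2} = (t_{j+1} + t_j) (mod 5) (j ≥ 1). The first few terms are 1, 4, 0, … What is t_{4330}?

2

Computing terms: t_1 = 1, t_2 = 4, t_3 = 0, t_4 = 4, t_5 = 4, t_6 = 3, t_7 = 2, t_8 = 0, t_9 = 2, t_{10} = 2, t_{11} = 4, t_{12} = 1, t_{13} = 0, t_{14} = 1, t_{15} = 1, t_{16} = 2, t_{17} = 3, t_{18} = 0, t_{19} = 3, t_{20} = 3, t_{21} = 1, t_{22} = 4.
The sequence repeats with period 20.
So t_{4330} = t_{1 + ((4330-1) mod 20)} = t_{10} = 2.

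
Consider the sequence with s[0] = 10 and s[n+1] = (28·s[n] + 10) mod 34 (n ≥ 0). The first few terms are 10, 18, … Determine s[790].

2

Computing terms: s[0] = 10,  s[1] = 18,  s[2] = 4,  s[3] = 20,  s[4] = 26,  s[5] = 24,  s[6] = 2,  s[7] = 32,  s[8] = 22,  s[9] = 14,  s[10] = 28,  s[11] = 12,  s[12] = 6,  s[13] = 8,  s[14] = 30,  s[15] = 0,  s[16] = 10.
The sequence repeats with period 16.
So s[790] = s[0 + ((790-0) mod 16)] = s[6] = 2.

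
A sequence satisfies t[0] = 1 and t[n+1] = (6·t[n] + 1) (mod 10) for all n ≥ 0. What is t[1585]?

Listing terms: t[0] = 1,  t[1] = 7,  t[2] = 3,  t[3] = 9,  t[4] = 5,  t[5] = 1.
Since t[5] = t[0] = 1, the sequence is periodic with period 5.
So t[1585] = t[0 + ((1585-0) mod 5)] = t[0] = 1.

1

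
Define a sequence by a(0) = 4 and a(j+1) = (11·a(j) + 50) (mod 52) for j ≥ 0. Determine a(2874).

12

Computing terms: a(0) = 4; a(1) = 42; a(2) = 44; a(3) = 14; a(4) = 48; a(5) = 6; a(6) = 12; a(7) = 26; a(8) = 24; a(9) = 2; a(10) = 20; a(11) = 10; a(12) = 4.
The sequence repeats with period 12.
So a(2874) = a(0 + ((2874-0) mod 12)) = a(6) = 12.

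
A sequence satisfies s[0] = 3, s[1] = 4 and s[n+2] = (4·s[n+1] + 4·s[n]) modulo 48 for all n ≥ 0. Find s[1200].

Computing terms: s[0] = 3; s[1] = 4; s[2] = 28; s[3] = 32; s[4] = 0; s[5] = 32; s[6] = 32; s[7] = 16; s[8] = 0; s[9] = 16; s[10] = 16; s[11] = 32; s[12] = 0.
Since (s[11], s[12]) = (s[3], s[4]) = (32, 0) (two consecutive terms determine the rest), the sequence is eventually periodic: after a pre-period of length 3 it cycles with period 8.
For n ≥ 3, s[n] depends only on (n - 3) mod 8. (1200 - 3) mod 8 = 5, so s[1200] = s[8] = 0.

0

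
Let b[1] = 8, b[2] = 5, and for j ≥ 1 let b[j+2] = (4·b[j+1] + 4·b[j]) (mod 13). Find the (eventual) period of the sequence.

b[1] = 8, b[2] = 5, b[3] = 0, b[4] = 7, b[5] = 2, b[6] = 10, b[7] = 9, b[8] = 11, b[9] = 2, b[10] = 0, b[11] = 8, b[12] = 6, b[13] = 4, b[14] = 1, b[15] = 7, b[16] = 6, b[17] = 0, b[18] = 11, b[19] = 5, b[20] = 12, b[21] = 3, b[22] = 8, b[23] = 5.
The sequence repeats with period 21.

21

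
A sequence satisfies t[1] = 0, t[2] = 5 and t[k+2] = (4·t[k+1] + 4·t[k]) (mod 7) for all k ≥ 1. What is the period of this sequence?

Listing terms: t[1] = 0, t[2] = 5, t[3] = 6, t[4] = 2, t[5] = 4, t[6] = 3, t[7] = 0, t[8] = 5.
The sequence repeats with period 6.

6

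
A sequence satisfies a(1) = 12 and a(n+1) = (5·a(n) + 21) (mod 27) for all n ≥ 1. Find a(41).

3

Computing terms: a(1) = 12,  a(2) = 0,  a(3) = 21,  a(4) = 18,  a(5) = 3,  a(6) = 9,  a(7) = 12.
The sequence repeats with period 6.
(41 - 1) mod 6 = 4, so a(41) = a(5) = 3.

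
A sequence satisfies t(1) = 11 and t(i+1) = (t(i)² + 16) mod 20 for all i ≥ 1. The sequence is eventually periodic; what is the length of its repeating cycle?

3

Listing terms: t(1) = 11; t(2) = 17; t(3) = 5; t(4) = 1; t(5) = 17.
Since t(5) = t(2) = 17, the sequence is eventually periodic: after a pre-period of length 1 it cycles with period 3.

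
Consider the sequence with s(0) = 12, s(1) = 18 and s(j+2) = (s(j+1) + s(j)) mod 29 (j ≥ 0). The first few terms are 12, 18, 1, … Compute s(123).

Computing terms: s(0) = 12; s(1) = 18; s(2) = 1; s(3) = 19; s(4) = 20; s(5) = 10; s(6) = 1; s(7) = 11; s(8) = 12; s(9) = 23; s(10) = 6; s(11) = 0; s(12) = 6; s(13) = 6; s(14) = 12; s(15) = 18.
The sequence repeats with period 14.
So s(123) = s(0 + ((123-0) mod 14)) = s(11) = 0.

0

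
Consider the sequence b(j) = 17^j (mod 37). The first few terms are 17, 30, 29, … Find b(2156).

34

We have b(1) = 17,  b(2) = 30,  b(3) = 29,  b(4) = 12,  b(5) = 19,  b(6) = 27,  b(7) = 15,  b(8) = 33,  b(9) = 6,  b(10) = 28,  b(11) = 32,  b(12) = 26,  b(13) = 35,  b(14) = 3,  b(15) = 14,  b(16) = 16,  b(17) = 13,  b(18) = 36,  b(19) = 20,  b(20) = 7,  b(21) = 8,  b(22) = 25,  b(23) = 18,  b(24) = 10,  b(25) = 22,  b(26) = 4,  b(27) = 31,  b(28) = 9,  b(29) = 5,  b(30) = 11,  b(31) = 2,  b(32) = 34,  b(33) = 23,  b(34) = 21,  b(35) = 24,  b(36) = 1,  b(37) = 17.
The sequence repeats with period 36.
So b(2156) = b(1 + ((2156-1) mod 36)) = b(32) = 34.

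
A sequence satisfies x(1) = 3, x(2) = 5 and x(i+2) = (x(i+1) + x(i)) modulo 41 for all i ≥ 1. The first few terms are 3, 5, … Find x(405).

21

Computing terms: x(1) = 3, x(2) = 5, x(3) = 8, x(4) = 13, x(5) = 21, x(6) = 34, x(7) = 14, x(8) = 7, x(9) = 21, x(10) = 28, x(11) = 8, x(12) = 36, x(13) = 3, x(14) = 39, x(15) = 1, x(16) = 40, x(17) = 0, x(18) = 40, x(19) = 40, x(20) = 39, x(21) = 38, x(22) = 36, x(23) = 33, x(24) = 28, x(25) = 20, x(26) = 7, x(27) = 27, x(28) = 34, x(29) = 20, x(30) = 13, x(31) = 33, x(32) = 5, x(33) = 38, x(34) = 2, x(35) = 40, x(36) = 1, x(37) = 0, x(38) = 1, x(39) = 1, x(40) = 2, x(41) = 3, x(42) = 5.
The sequence repeats with period 40.
(405 - 1) mod 40 = 4, so x(405) = x(5) = 21.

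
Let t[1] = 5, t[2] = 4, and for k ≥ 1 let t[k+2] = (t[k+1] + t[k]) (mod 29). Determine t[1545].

22

We have t[1] = 5, t[2] = 4, t[3] = 9, t[4] = 13, t[5] = 22, t[6] = 6, t[7] = 28, t[8] = 5, t[9] = 4.
Since (t[8], t[9]) = (t[1], t[2]) = (5, 4) (two consecutive terms determine the rest), the sequence is periodic with period 7.
So t[1545] = t[1 + ((1545-1) mod 7)] = t[5] = 22.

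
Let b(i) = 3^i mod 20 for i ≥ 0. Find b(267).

7

Listing terms: b(0) = 1; b(1) = 3; b(2) = 9; b(3) = 7; b(4) = 1.
The sequence repeats with period 4.
(267 - 0) mod 4 = 3, so b(267) = b(3) = 7.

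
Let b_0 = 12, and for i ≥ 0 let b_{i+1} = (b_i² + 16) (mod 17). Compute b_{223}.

Computing terms: b_0 = 12,  b_1 = 7,  b_2 = 14,  b_3 = 8,  b_4 = 12.
Since b_4 = b_0 = 12, the sequence is periodic with period 4.
(223 - 0) mod 4 = 3, so b_{223} = b_3 = 8.

8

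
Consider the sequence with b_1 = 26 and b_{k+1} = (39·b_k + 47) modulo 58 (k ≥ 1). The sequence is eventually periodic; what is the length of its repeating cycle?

28

Listing terms: b_1 = 26,  b_2 = 17,  b_3 = 14,  b_4 = 13,  b_5 = 32,  b_6 = 19,  b_7 = 34,  b_8 = 39,  b_9 = 2,  b_{10} = 9,  b_{11} = 50,  b_{12} = 25,  b_{13} = 36,  b_{14} = 1,  b_{15} = 28,  b_{16} = 37,  b_{17} = 40,  b_{18} = 41,  b_{19} = 22,  b_{20} = 35,  b_{21} = 20,  b_{22} = 15,  b_{23} = 52,  b_{24} = 45,  b_{25} = 4,  b_{26} = 29,  b_{27} = 18,  b_{28} = 53,  b_{29} = 26.
Since b_{29} = b_1 = 26, the sequence is periodic with period 28.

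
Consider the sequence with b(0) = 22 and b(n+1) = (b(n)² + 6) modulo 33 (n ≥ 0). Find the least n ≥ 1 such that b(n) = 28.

1

Computing terms: b(0) = 22, b(1) = 28, b(2) = 31, b(3) = 10, b(4) = 7, b(5) = 22.
The sequence repeats with period 5.
The value 28 first appears (with n ≥ 1) at b(1).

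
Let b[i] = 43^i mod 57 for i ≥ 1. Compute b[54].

Listing terms: b[1] = 43,  b[2] = 25,  b[3] = 49,  b[4] = 55,  b[5] = 28,  b[6] = 7,  b[7] = 16,  b[8] = 4,  b[9] = 1,  b[10] = 43.
Since b[10] = b[1] = 43, the sequence is periodic with period 9.
So b[54] = b[1 + ((54-1) mod 9)] = b[9] = 1.

1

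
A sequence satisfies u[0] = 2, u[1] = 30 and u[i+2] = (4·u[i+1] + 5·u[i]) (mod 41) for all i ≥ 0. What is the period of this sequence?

We have u[0] = 2, u[1] = 30, u[2] = 7, u[3] = 14, u[4] = 9, u[5] = 24, u[6] = 18, u[7] = 28, u[8] = 38, u[9] = 5, u[10] = 5, u[11] = 4, u[12] = 0, u[13] = 20, u[14] = 39, u[15] = 10, u[16] = 30, u[17] = 6, u[18] = 10, u[19] = 29, u[20] = 2, u[21] = 30.
Since (u[20], u[21]) = (u[0], u[1]) = (2, 30) (two consecutive terms determine the rest), the sequence is periodic with period 20.

20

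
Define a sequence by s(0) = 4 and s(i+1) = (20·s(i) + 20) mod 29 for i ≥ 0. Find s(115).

23

s(0) = 4,  s(1) = 13,  s(2) = 19,  s(3) = 23,  s(4) = 16,  s(5) = 21,  s(6) = 5,  s(7) = 4.
Since s(7) = s(0) = 4, the sequence is periodic with period 7.
(115 - 0) mod 7 = 3, so s(115) = s(3) = 23.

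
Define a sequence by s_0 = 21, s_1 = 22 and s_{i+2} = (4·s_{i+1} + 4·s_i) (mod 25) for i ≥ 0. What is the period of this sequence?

15

s_0 = 21, s_1 = 22, s_2 = 22, s_3 = 1, s_4 = 17, s_5 = 22, s_6 = 6, s_7 = 12, s_8 = 22, s_9 = 11, s_{10} = 7, s_{11} = 22, s_{12} = 16, s_{13} = 2, s_{14} = 22, s_{15} = 21, s_{16} = 22.
The sequence repeats with period 15.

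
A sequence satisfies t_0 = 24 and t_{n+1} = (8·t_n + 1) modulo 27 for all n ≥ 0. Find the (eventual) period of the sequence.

6

Listing terms: t_0 = 24, t_1 = 4, t_2 = 6, t_3 = 22, t_4 = 15, t_5 = 13, t_6 = 24.
The sequence repeats with period 6.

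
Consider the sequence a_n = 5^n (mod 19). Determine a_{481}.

17

We have a_0 = 1, a_1 = 5, a_2 = 6, a_3 = 11, a_4 = 17, a_5 = 9, a_6 = 7, a_7 = 16, a_8 = 4, a_9 = 1.
The sequence repeats with period 9.
(481 - 0) mod 9 = 4, so a_{481} = a_4 = 17.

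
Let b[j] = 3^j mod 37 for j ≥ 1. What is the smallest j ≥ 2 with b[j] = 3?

Computing terms: b[1] = 3, b[2] = 9, b[3] = 27, b[4] = 7, b[5] = 21, b[6] = 26, b[7] = 4, b[8] = 12, b[9] = 36, b[10] = 34, b[11] = 28, b[12] = 10, b[13] = 30, b[14] = 16, b[15] = 11, b[16] = 33, b[17] = 25, b[18] = 1, b[19] = 3.
Since b[19] = b[1] = 3, the sequence is periodic with period 18.
The value 3 next appears (with j ≥ 2) at b[19].

19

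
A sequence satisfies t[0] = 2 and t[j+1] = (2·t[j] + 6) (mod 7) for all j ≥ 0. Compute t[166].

Listing terms: t[0] = 2; t[1] = 3; t[2] = 5; t[3] = 2.
The sequence repeats with period 3.
So t[166] = t[0 + ((166-0) mod 3)] = t[1] = 3.

3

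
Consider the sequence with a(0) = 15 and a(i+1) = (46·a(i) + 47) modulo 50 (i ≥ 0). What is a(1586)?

7

Computing terms: a(0) = 15; a(1) = 37; a(2) = 49; a(3) = 1; a(4) = 43; a(5) = 25; a(6) = 47; a(7) = 9; a(8) = 11; a(9) = 3; a(10) = 35; a(11) = 7; a(12) = 19; a(13) = 21; a(14) = 13; a(15) = 45; a(16) = 17; a(17) = 29; a(18) = 31; a(19) = 23; a(20) = 5; a(21) = 27; a(22) = 39; a(23) = 41; a(24) = 33; a(25) = 15.
The sequence repeats with period 25.
So a(1586) = a(0 + ((1586-0) mod 25)) = a(11) = 7.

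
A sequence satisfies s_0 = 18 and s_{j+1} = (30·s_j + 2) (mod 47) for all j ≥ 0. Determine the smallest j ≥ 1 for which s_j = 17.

Computing terms: s_0 = 18,  s_1 = 25,  s_2 = 0,  s_3 = 2,  s_4 = 15,  s_5 = 29,  s_6 = 26,  s_7 = 30,  s_8 = 9,  s_9 = 37,  s_{10} = 31,  s_{11} = 39,  s_{12} = 44,  s_{13} = 6,  s_{14} = 41,  s_{15} = 10,  s_{16} = 20,  s_{17} = 38,  s_{18} = 14,  s_{19} = 46,  s_{20} = 19,  s_{21} = 8,  s_{22} = 7,  s_{23} = 24,  s_{24} = 17,  s_{25} = 42,  s_{26} = 40,  s_{27} = 27,  s_{28} = 13,  s_{29} = 16,  s_{30} = 12,  s_{31} = 33,  s_{32} = 5,  s_{33} = 11,  s_{34} = 3,  s_{35} = 45,  s_{36} = 36,  s_{37} = 1,  s_{38} = 32,  s_{39} = 22,  s_{40} = 4,  s_{41} = 28,  s_{42} = 43,  s_{43} = 23,  s_{44} = 34,  s_{45} = 35,  s_{46} = 18.
Since s_{46} = s_0 = 18, the sequence is periodic with period 46.
The value 17 first appears (with j ≥ 1) at s_{24}.

24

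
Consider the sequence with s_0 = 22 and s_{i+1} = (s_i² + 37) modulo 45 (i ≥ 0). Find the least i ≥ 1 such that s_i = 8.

Listing terms: s_0 = 22, s_1 = 26, s_2 = 38, s_3 = 41, s_4 = 8, s_5 = 11, s_6 = 23, s_7 = 26.
Since s_7 = s_1 = 26, the sequence is eventually periodic: after a pre-period of length 1 it cycles with period 6.
The value 8 first appears (with i ≥ 1) at s_4.

4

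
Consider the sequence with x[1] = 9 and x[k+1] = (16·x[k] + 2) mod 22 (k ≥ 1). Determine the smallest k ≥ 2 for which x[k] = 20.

6

Listing terms: x[1] = 9; x[2] = 14; x[3] = 6; x[4] = 10; x[5] = 8; x[6] = 20; x[7] = 14.
Since x[7] = x[2] = 14, the sequence is eventually periodic: after a pre-period of length 1 it cycles with period 5.
The value 20 first appears (with k ≥ 2) at x[6].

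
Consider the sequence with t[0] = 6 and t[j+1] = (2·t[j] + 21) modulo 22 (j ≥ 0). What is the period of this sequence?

10

We have t[0] = 6; t[1] = 11; t[2] = 21; t[3] = 19; t[4] = 15; t[5] = 7; t[6] = 13; t[7] = 3; t[8] = 5; t[9] = 9; t[10] = 17; t[11] = 11.
Since t[11] = t[1] = 11, the sequence is eventually periodic: after a pre-period of length 1 it cycles with period 10.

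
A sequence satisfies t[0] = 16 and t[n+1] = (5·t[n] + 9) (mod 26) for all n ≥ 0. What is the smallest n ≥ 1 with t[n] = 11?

Listing terms: t[0] = 16; t[1] = 11; t[2] = 12; t[3] = 17; t[4] = 16.
Since t[4] = t[0] = 16, the sequence is periodic with period 4.
The value 11 first appears (with n ≥ 1) at t[1].

1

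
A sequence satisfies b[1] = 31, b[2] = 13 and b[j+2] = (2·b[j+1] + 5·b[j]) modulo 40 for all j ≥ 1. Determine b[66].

13

Computing terms: b[1] = 31,  b[2] = 13,  b[3] = 21,  b[4] = 27,  b[5] = 39,  b[6] = 13,  b[7] = 21.
Since (b[6], b[7]) = (b[2], b[3]) = (13, 21) (two consecutive terms determine the rest), the sequence is eventually periodic: after a pre-period of length 1 it cycles with period 4.
For j ≥ 2, b[j] depends only on (j - 2) mod 4. (66 - 2) mod 4 = 0, so b[66] = b[2] = 13.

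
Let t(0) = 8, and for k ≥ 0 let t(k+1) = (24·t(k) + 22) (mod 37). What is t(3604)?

14

We have t(0) = 8, t(1) = 29, t(2) = 15, t(3) = 12, t(4) = 14, t(5) = 25, t(6) = 30, t(7) = 2, t(8) = 33, t(9) = 0, t(10) = 22, t(11) = 32, t(12) = 13, t(13) = 1, t(14) = 9, t(15) = 16, t(16) = 36, t(17) = 35, t(18) = 11, t(19) = 27, t(20) = 4, t(21) = 7, t(22) = 5, t(23) = 31, t(24) = 26, t(25) = 17, t(26) = 23, t(27) = 19, t(28) = 34, t(29) = 24, t(30) = 6, t(31) = 18, t(32) = 10, t(33) = 3, t(34) = 20, t(35) = 21, t(36) = 8.
The sequence repeats with period 36.
(3604 - 0) mod 36 = 4, so t(3604) = t(4) = 14.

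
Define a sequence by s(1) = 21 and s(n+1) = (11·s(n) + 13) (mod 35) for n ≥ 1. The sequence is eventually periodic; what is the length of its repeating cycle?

15

We have s(1) = 21; s(2) = 34; s(3) = 2; s(4) = 0; s(5) = 13; s(6) = 16; s(7) = 14; s(8) = 27; s(9) = 30; s(10) = 28; s(11) = 6; s(12) = 9; s(13) = 7; s(14) = 20; s(15) = 23; s(16) = 21.
Since s(16) = s(1) = 21, the sequence is periodic with period 15.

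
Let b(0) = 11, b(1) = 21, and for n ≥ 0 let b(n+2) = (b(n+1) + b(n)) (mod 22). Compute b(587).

Listing terms: b(0) = 11,  b(1) = 21,  b(2) = 10,  b(3) = 9,  b(4) = 19,  b(5) = 6,  b(6) = 3,  b(7) = 9,  b(8) = 12,  b(9) = 21,  b(10) = 11,  b(11) = 10,  b(12) = 21,  b(13) = 9,  b(14) = 8,  b(15) = 17,  b(16) = 3,  b(17) = 20,  b(18) = 1,  b(19) = 21,  b(20) = 0,  b(21) = 21,  b(22) = 21,  b(23) = 20,  b(24) = 19,  b(25) = 17,  b(26) = 14,  b(27) = 9,  b(28) = 1,  b(29) = 10,  b(30) = 11,  b(31) = 21.
Since (b(30), b(31)) = (b(0), b(1)) = (11, 21) (two consecutive terms determine the rest), the sequence is periodic with period 30.
(587 - 0) mod 30 = 17, so b(587) = b(17) = 20.

20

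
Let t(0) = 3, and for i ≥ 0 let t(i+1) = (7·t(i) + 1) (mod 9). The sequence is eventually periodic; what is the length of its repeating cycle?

9

Computing terms: t(0) = 3,  t(1) = 4,  t(2) = 2,  t(3) = 6,  t(4) = 7,  t(5) = 5,  t(6) = 0,  t(7) = 1,  t(8) = 8,  t(9) = 3.
Since t(9) = t(0) = 3, the sequence is periodic with period 9.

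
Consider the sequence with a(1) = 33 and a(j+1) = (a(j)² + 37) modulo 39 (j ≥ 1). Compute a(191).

8

We have a(1) = 33, a(2) = 34, a(3) = 23, a(4) = 20, a(5) = 8, a(6) = 23.
Since a(6) = a(3) = 23, the sequence is eventually periodic: after a pre-period of length 2 it cycles with period 3.
For j ≥ 3, a(j) depends only on (j - 3) mod 3. (191 - 3) mod 3 = 2, so a(191) = a(5) = 8.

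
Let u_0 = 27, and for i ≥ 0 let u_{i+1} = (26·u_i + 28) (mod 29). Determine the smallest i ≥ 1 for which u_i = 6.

26

Computing terms: u_0 = 27, u_1 = 5, u_2 = 13, u_3 = 18, u_4 = 3, u_5 = 19, u_6 = 0, u_7 = 28, u_8 = 2, u_9 = 22, u_{10} = 20, u_{11} = 26, u_{12} = 8, u_{13} = 4, u_{14} = 16, u_{15} = 9, u_{16} = 1, u_{17} = 25, u_{18} = 11, u_{19} = 24, u_{20} = 14, u_{21} = 15, u_{22} = 12, u_{23} = 21, u_{24} = 23, u_{25} = 17, u_{26} = 6, u_{27} = 10, u_{28} = 27.
Since u_{28} = u_0 = 27, the sequence is periodic with period 28.
The value 6 first appears (with i ≥ 1) at u_{26}.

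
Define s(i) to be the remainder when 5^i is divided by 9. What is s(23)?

Computing terms: s(1) = 5; s(2) = 7; s(3) = 8; s(4) = 4; s(5) = 2; s(6) = 1; s(7) = 5.
Since s(7) = s(1) = 5, the sequence is periodic with period 6.
So s(23) = s(1 + ((23-1) mod 6)) = s(5) = 2.

2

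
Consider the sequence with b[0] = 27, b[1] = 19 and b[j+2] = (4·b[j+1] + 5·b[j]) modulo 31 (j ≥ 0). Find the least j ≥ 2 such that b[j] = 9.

3

b[0] = 27, b[1] = 19, b[2] = 25, b[3] = 9, b[4] = 6, b[5] = 7, b[6] = 27, b[7] = 19.
Since (b[6], b[7]) = (b[0], b[1]) = (27, 19) (two consecutive terms determine the rest), the sequence is periodic with period 6.
The value 9 first appears (with j ≥ 2) at b[3].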